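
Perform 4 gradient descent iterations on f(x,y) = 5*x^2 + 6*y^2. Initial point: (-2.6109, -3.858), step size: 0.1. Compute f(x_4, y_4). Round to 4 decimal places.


Gradient descent on f(x,y) = 5*x^2 + 6*y^2.
Starting point: (-2.6109, -3.858), alpha = 0.1
Step 1: grad_x = 2*5*-2.6109 = -26.109, grad_y = 2*6*-3.858 = -46.296
  x_1 = -2.6109 - 0.1*-26.109 = 0.0
  y_1 = -3.858 - 0.1*-46.296 = 0.7716
Step 2: grad_x = 2*5*0.0 = 0.0, grad_y = 2*6*0.7716 = 9.2592
  x_2 = 0.0 - 0.1*0.0 = 0.0
  y_2 = 0.7716 - 0.1*9.2592 = -0.1543
Step 3: grad_x = 2*5*0.0 = 0.0, grad_y = 2*6*-0.1543 = -1.8518
  x_3 = 0.0 - 0.1*0.0 = 0.0
  y_3 = -0.1543 - 0.1*-1.8518 = 0.0309
Step 4: grad_x = 2*5*0.0 = 0.0, grad_y = 2*6*0.0309 = 0.3704
  x_4 = 0.0 - 0.1*0.0 = 0.0
  y_4 = 0.0309 - 0.1*0.3704 = -0.0062
f(0.0, -0.0062) = 5*0.0^2 + 6*(-0.0062)^2 = 0.0002


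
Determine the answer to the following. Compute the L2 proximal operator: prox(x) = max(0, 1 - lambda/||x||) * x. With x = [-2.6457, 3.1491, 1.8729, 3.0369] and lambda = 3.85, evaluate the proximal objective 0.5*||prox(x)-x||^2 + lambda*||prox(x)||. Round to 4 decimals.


Step 1: Compute ||x||.
||x|| = 5.4449
Step 2: Compute scaling factor.
scale = max(0, 1 - 3.85/5.4449) = 0.2929
Step 3: prox(x) = [-0.775, 0.9224, 0.5486, 0.8896]
||prox(x)|| = 1.5949
Step 4: Proximal objective.
0.5*||prox-x||^2 = 7.4113
lambda*||prox|| = 6.1404
Total = 13.5517


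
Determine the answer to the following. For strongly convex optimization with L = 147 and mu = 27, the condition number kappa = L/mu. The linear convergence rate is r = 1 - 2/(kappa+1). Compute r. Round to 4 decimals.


Step 1: Compute the condition number.
kappa = L/mu = 147/27 = 5.4444
Step 2: Compute the convergence rate.
r = 1 - 2/(kappa + 1) = 1 - 2*mu/(L + mu) = (L - mu)/(L + mu) = 120/174 = 0.6897


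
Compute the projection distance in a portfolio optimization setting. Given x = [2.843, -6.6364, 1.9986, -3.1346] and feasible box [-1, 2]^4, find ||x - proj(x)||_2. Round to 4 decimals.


Project each component onto [-1, 2].
clip(2.843) = 2.0, clip(-6.6364) = -1.0, clip(1.9986) = 1.9986, clip(-3.1346) = -1.0
Projection = [2.0, -1.0, 1.9986, -1.0]
Squared diffs: [0.7106, 31.769, 0.0, 4.5565]
Distance = sqrt(37.0361) = 6.0857


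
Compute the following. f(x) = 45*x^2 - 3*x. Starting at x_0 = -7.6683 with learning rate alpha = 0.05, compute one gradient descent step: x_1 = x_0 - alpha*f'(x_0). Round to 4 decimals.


We compute the gradient at x_0 and apply the update.
f'(x) = 90*x - 3
f'(-7.6683) = 90*-7.6683 - 3 = -693.147
x_1 = -7.6683 - 0.05*-693.147 = 26.9891


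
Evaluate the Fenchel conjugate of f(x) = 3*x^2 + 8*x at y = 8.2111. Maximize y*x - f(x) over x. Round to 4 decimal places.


f*(y) = sup_x {y*x - a*x^2 - b*x} = sup_x {(y-b)*x - a*x^2}
FOC: (y - b) - 2a*x = 0 => x* = (y - b)/(2a)
x* = (8.2111 - 8)/(2*3) = 0.0352
f*(8.2111) = (y-b)^2/(4a) = (8.2111 - 8)^2/(4*3)
= 0.0446/12 = 0.0037


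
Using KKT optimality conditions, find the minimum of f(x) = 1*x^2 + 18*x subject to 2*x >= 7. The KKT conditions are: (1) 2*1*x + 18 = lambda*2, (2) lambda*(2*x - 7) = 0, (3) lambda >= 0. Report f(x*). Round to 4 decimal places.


Step 1: Try lambda = 0 (constraint inactive).
x_unc = -18/(2*1) = -9.0
Check: 2*-9.0 = -18.0 < 7 -- violated!
Step 2: Constraint must be active: 2*x = 7
x* = 7/2 = 3.5
lambda = (2*1*3.5 + 18)/2 = 12.5
Step 3: Compute optimal value.
f(x*) = 1*3.5^2 + 18*3.5 = 75.25


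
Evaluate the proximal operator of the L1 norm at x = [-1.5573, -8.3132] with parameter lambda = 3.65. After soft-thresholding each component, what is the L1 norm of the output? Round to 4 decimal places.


Soft-thresholding with lambda = 3.65:
prox(-1.5573) = sign(-1.5573)*max(|-1.5573| - 3.65, 0) = 0.0
prox(-8.3132) = sign(-8.3132)*max(|-8.3132| - 3.65, 0) = -4.6632
prox(x) = [0.0, -4.6632]
||prox(x)||_1 = 0.0 + 4.6632 = 4.6632


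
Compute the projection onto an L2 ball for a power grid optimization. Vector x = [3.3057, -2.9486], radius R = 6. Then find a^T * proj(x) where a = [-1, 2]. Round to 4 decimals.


Step 1: Compute ||x|| (intermediates to 6 decimals).
||x|| = sqrt(3.3057^2 + (-2.9486)^2) = 4.429661
Step 2: Project.
Since ||x|| <= R, proj = x (no scaling needed).
proj(x) = [3.3057, -2.9486]
Step 3: Dot product.
a^T * proj(x) = -1*3.3057 + 2*(-2.9486) = -9.2029


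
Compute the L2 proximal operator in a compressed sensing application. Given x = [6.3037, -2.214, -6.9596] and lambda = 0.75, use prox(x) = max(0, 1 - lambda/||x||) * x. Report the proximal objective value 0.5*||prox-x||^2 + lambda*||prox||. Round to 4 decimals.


Step 1: Compute ||x||.
||x|| = 9.6475
Step 2: Compute scaling factor.
scale = max(0, 1 - 0.75/9.6475) = 0.9223
Step 3: prox(x) = [5.8136, -2.0419, -6.4186]
||prox(x)|| = 8.8975
Step 4: Proximal objective.
0.5*||prox-x||^2 = 0.2813
lambda*||prox|| = 6.6731
Total = 6.9544


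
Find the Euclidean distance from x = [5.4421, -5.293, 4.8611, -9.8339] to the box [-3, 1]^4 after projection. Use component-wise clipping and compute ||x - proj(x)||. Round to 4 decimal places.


Project each component onto [-3, 1].
clip(5.4421) = 1.0, clip(-5.293) = -3.0, clip(4.8611) = 1.0, clip(-9.8339) = -3.0
Projection = [1.0, -3.0, 1.0, -3.0]
Squared diffs: [19.7323, 5.2578, 14.9081, 46.7022]
Distance = sqrt(86.6004) = 9.3059


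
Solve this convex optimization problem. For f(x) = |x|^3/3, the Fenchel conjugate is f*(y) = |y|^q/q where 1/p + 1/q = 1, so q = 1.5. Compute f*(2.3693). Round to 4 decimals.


The conjugate exponent q satisfies 1/p + 1/q = 1.
p = 3, so q = 3/(3 - 1) = 1.5
|y|^q = 2.3693^1.5 = 3.647
f*(2.3693) = 3.647 / 1.5 = 2.4313


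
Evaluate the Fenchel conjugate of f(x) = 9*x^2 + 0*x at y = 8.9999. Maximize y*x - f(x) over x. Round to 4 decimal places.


f*(y) = sup_x {y*x - a*x^2 - b*x} = sup_x {(y-b)*x - a*x^2}
FOC: (y - b) - 2a*x = 0 => x* = (y - b)/(2a)
x* = (8.9999 - 0)/(2*9) = 0.5
f*(8.9999) = (y-b)^2/(4a) = (8.9999 - 0)^2/(4*9)
= 80.9982/36 = 2.25


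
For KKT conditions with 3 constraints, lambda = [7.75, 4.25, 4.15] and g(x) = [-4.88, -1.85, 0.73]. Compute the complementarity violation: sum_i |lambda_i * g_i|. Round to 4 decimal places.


KKT complementary slackness check:
lambda_1 * g_1 = 7.75 * -4.88 = -37.82
lambda_2 * g_2 = 4.25 * -1.85 = -7.8625
lambda_3 * g_3 = 4.15 * 0.73 = 3.0295
Total violation = 37.82 + 7.8625 + 3.0295 = 48.712


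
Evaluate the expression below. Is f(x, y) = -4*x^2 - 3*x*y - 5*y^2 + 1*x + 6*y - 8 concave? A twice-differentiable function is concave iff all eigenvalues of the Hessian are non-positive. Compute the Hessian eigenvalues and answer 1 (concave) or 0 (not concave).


The Hessian of f(x,y) = -4*x^2 - 3*x*y - 5*y^2 + 1*x + 6*y - 8 is:
H = [[-8, -3], [-3, -10]]
Trace = -8 - 10 = -18
Determinant = -8*-10 - (-3)^2 = 71
Discriminant = (-18)^2 - 4*71 = 40.0
Eigenvalues: lambda_1 = -12.1623, lambda_2 = -5.8377
The function is concave.

1


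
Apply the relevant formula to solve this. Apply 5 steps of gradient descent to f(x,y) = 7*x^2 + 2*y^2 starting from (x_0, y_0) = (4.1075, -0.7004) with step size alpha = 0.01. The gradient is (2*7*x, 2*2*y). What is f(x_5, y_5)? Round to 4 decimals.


Gradient descent on f(x,y) = 7*x^2 + 2*y^2.
Starting point: (4.1075, -0.7004), alpha = 0.01
Step 1: grad_x = 2*7*4.1075 = 57.505, grad_y = 2*2*-0.7004 = -2.8016
  x_1 = 4.1075 - 0.01*57.505 = 3.5325
  y_1 = -0.7004 - 0.01*-2.8016 = -0.6724
Step 2: grad_x = 2*7*3.5325 = 49.4543, grad_y = 2*2*-0.6724 = -2.6895
  x_2 = 3.5325 - 0.01*49.4543 = 3.0379
  y_2 = -0.6724 - 0.01*-2.6895 = -0.6455
Step 3: grad_x = 2*7*3.0379 = 42.5307, grad_y = 2*2*-0.6455 = -2.582
  x_3 = 3.0379 - 0.01*42.5307 = 2.6126
  y_3 = -0.6455 - 0.01*-2.582 = -0.6197
Step 4: grad_x = 2*7*2.6126 = 36.5764, grad_y = 2*2*-0.6197 = -2.4787
  x_4 = 2.6126 - 0.01*36.5764 = 2.2468
  y_4 = -0.6197 - 0.01*-2.4787 = -0.5949
Step 5: grad_x = 2*7*2.2468 = 31.4557, grad_y = 2*2*-0.5949 = -2.3795
  x_5 = 2.2468 - 0.01*31.4557 = 1.9323
  y_5 = -0.5949 - 0.01*-2.3795 = -0.5711
f(1.9323, -0.5711) = 7*1.9323^2 + 2*(-0.5711)^2 = 26.7882


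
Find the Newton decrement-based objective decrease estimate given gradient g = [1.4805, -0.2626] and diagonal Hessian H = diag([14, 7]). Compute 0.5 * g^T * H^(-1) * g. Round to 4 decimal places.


Step 1: H is diagonal, so H^(-1) * g = [0.1058, -0.0375].
Step 2: g^T H^(-1) g = sum_i g_i^2 / H_ii
  = (1.4805)^2/14 + (-0.2626)^2/7
  = 0.1566 + 0.0099 = 0.1664
Step 3: Objective decrease = 0.5 * g^T H^(-1) g = 0.0832


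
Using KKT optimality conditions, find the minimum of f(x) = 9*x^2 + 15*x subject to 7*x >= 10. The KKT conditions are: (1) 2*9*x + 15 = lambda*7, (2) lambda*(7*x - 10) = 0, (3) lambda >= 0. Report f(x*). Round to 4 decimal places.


Step 1: Try lambda = 0 (constraint inactive).
x_unc = -15/(2*9) = -0.8333
Check: 7*-0.8333 = -5.8331 < 10 -- violated!
Step 2: Constraint must be active: 7*x = 10
x* = 10/7 = 1.4286 (rounded; the exact value 10/7 is used below)
lambda = (2*9*(10/7) + 15)/7 = 5.8163
Step 3: Compute optimal value.
f(x*) = 9*(10/7)^2 + 15*(10/7) = 39.7959


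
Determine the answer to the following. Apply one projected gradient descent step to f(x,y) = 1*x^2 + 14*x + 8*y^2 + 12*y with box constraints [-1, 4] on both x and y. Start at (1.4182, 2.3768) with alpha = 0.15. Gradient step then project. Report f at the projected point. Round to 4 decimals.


Step 1: Compute gradient at (1.4182, 2.3768).
grad_x = 2*1*1.4182 + 14 = 16.8364
grad_y = 2*8*2.3768 + 12 = 50.0288
Step 2: Gradient step.
x_raw = 1.4182 - 0.15*16.8364 = -1.1073
y_raw = 2.3768 - 0.15*50.0288 = -5.1275
Step 3: Project onto [-1, 4].
x_proj = clip(-1.1073) = -1.0
y_proj = clip(-5.1275) = -1.0
Step 4: Evaluate f.
f(-1.0, -1.0) = -17.0


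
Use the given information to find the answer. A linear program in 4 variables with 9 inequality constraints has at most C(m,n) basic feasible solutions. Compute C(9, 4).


Each vertex corresponds to some choice of n active constraints out of m, so the number of vertices is at most C(m, n) = m! / (n!(m-n)!).
m = 9, n = 4
Numerator: 9 * 8 * 7 * 6
Denominator: 4! = 24
C(9, 4) = 126


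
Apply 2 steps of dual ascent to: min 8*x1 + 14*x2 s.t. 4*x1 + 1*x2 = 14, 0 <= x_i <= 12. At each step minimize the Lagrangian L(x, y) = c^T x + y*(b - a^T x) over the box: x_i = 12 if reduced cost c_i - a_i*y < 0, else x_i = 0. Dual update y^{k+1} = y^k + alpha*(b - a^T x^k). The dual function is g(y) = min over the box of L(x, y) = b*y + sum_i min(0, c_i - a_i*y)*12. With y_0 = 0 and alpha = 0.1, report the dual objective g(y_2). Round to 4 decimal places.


Dual ascent for LP: min 8*x1 + 14*x2, 4*x1 + 1*x2 = 14, 0 <= x_i <= 12
Step 1: y^k = 0.0, reduced costs: (8.0, 14.0)
  x^k = (0.0, 0.0), subgradient = b - a^T x = 14.0
  y^{k+1} = 0.0 + 0.1*14.0 = 1.4
Step 2: y^k = 1.4, reduced costs: (2.4, 12.6)
  x^k = (0.0, 0.0), subgradient = b - a^T x = 14.0
  y^{k+1} = 1.4 + 0.1*14.0 = 2.8
Dual objective at y_2 = 2.8: reduced costs (-3.2, 11.2), box minimizer x = (12.0, 0.0)
g(y_2) = b*y + (c1 - a1*y)*x1 + (c2 - a2*y)*x2 = 14*2.8 + (-3.2)*12.0 + 11.2*0.0 = 39.2 - 38.4 + 0.0 = 0.8


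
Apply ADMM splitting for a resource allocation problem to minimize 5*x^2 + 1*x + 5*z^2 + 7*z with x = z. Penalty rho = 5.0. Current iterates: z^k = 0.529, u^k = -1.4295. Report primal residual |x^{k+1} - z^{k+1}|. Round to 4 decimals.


ADMM iteration with rho = 5.0, z^k = 0.529, u^k = -1.4295
Step 1: x-update.
Minimize 5*x^2 + 1*x + (5.0/2)*(x - 0.529 - 1.4295)^2
FOC: (2*5 + 5.0)*x = -1 + 5.0*(0.529 + 1.4295)
x^{k+1} = 0.5862
Step 2: z-update.
Minimize 5*z^2 + 7*z + (5.0/2)*(0.5862 - z - 1.4295)^2
FOC: (2*5 + 5.0)*z = -7 + 5.0*(0.5862 - 1.4295)
z^{k+1} = -0.7478
Step 3: u-update.
u^{k+1} = -1.4295 + 0.5862 + 0.7478 = -0.0956
Step 4: Primal residual = |0.5862 + 0.7478| = 1.3339


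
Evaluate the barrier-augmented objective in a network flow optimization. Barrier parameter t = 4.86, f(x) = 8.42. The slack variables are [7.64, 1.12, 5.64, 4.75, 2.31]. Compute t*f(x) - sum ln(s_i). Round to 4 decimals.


Step 1: Compute log-barrier.
ln values: [2.0334, 0.1133, 1.7299, 1.5581, 0.8372]
phi = -(2.0334 + 0.1133 + 1.7299 + 1.5581 + 0.8372) = -6.272
Step 2: Compute augmented objective.
t*f(x) = 4.86*8.42 = 40.9212
Total = 40.9212 - 6.272 = 34.6492


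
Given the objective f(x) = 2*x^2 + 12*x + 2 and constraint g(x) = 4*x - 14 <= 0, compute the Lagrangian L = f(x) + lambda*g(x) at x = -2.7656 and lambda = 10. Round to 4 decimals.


Step 1: Evaluate f(x).
f(-2.7656) = 2*(-2.7656)^2 + 12*(-2.7656) + 2 = -15.8901
Step 2: Evaluate g(x).
g(-2.7656) = 4*-2.7656 - 14 = -25.0624
Step 3: Compute Lagrangian.
L = -15.8901 + 10*-25.0624 = -266.5141


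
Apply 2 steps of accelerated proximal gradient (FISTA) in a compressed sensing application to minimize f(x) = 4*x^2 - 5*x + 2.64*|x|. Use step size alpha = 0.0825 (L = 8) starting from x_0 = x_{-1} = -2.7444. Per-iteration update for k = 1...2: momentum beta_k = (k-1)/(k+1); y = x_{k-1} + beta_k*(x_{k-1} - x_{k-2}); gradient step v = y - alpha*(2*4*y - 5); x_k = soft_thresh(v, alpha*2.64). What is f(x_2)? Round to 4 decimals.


FISTA on f(x) = 4*x^2 - 5*x + 2.64*|x|
L = 8, alpha = 0.0825
Iteration 1: beta = 0.0, y = -2.7444 + 0.0*(-2.7444 + 2.7444) = -2.7444
  grad(y) = -26.9552, v = y - alpha*grad = -0.5206
  prox(v) = soft_thresh(-0.5206, 0.2178) = -0.3028
Iteration 2: beta = 0.3333, y = -0.3028 + 0.3333*(-0.3028 + 2.7444) = 0.5111
  grad(y) = -0.9114, v = y - alpha*grad = 0.5863
  prox(v) = soft_thresh(0.5863, 0.2178) = 0.3685
f(x_2) = 4*0.3685^2 - 5*0.3685 + 2.64*|0.3685| = -0.3265


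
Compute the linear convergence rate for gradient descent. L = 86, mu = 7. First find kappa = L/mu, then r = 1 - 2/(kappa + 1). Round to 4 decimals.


Step 1: Compute the condition number.
kappa = L/mu = 86/7 = 12.2857
Step 2: Compute the convergence rate.
r = 1 - 2/(kappa + 1) = 1 - 2*mu/(L + mu) = (L - mu)/(L + mu) = 79/93 = 0.8495


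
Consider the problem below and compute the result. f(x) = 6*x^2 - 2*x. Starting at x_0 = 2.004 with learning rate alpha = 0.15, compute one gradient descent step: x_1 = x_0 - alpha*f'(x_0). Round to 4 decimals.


We compute the gradient at x_0 and apply the update.
f'(x) = 12*x - 2
f'(2.004) = 12*2.004 - 2 = 22.048
x_1 = 2.004 - 0.15*22.048 = -1.3032


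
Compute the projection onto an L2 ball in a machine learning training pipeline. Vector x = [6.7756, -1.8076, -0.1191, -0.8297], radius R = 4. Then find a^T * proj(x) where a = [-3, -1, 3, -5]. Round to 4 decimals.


Step 1: Compute ||x|| (intermediates to 6 decimals).
||x|| = sqrt(6.7756^2 + (-1.8076)^2 + (-0.1191)^2 + (-0.8297)^2) = 7.06249
Step 2: Project.
Since ||x|| > R, scale = R/||x|| = 4/7.06249 = 0.566372, proj(x) = scale * x
proj(x) = [3.83751, -1.023774, -0.067455, -0.469919]
Step 3: Dot product.
a^T * proj(x) = -3*3.83751 - 1*(-1.023774) + 3*(-0.067455) - 5*(-0.469919) = -8.3415


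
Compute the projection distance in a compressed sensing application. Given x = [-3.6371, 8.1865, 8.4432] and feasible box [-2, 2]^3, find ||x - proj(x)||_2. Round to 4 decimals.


Project each component onto [-2, 2].
clip(-3.6371) = -2.0, clip(8.1865) = 2.0, clip(8.4432) = 2.0
Projection = [-2.0, 2.0, 2.0]
Squared diffs: [2.6801, 38.2728, 41.5148]
Distance = sqrt(82.4677) = 9.0812


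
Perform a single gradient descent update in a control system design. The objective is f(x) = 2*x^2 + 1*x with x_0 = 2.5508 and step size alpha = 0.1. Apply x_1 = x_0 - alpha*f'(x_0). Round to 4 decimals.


We compute the gradient at x_0 and apply the update.
f'(x) = 4*x + 1
f'(2.5508) = 4*2.5508 + 1 = 11.2032
x_1 = 2.5508 - 0.1*11.2032 = 1.4305


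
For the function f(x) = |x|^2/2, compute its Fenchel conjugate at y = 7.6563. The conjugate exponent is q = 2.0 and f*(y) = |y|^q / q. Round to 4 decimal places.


The conjugate exponent q satisfies 1/p + 1/q = 1.
p = 2, so q = 2/(2 - 1) = 2.0
|y|^q = 7.6563^2.0 = 58.6189
f*(7.6563) = 58.6189 / 2.0 = 29.3095


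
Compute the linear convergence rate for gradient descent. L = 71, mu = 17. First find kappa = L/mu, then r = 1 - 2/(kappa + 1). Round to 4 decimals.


Step 1: Compute the condition number.
kappa = L/mu = 71/17 = 4.1765
Step 2: Compute the convergence rate.
r = 1 - 2/(kappa + 1) = 1 - 2*mu/(L + mu) = (L - mu)/(L + mu) = 54/88 = 0.6136


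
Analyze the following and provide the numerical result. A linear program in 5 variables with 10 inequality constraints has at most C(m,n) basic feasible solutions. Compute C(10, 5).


Each vertex corresponds to some choice of n active constraints out of m, so the number of vertices is at most C(m, n) = m! / (n!(m-n)!).
m = 10, n = 5
Numerator: 10 * 9 * 8 * 7 * 6
Denominator: 5! = 120
C(10, 5) = 252


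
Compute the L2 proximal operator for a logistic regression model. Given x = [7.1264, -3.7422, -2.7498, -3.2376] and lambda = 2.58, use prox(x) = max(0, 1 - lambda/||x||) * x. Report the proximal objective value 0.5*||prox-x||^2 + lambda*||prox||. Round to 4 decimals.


Step 1: Compute ||x||.
||x|| = 9.1013
Step 2: Compute scaling factor.
scale = max(0, 1 - 2.58/9.1013) = 0.7165
Step 3: prox(x) = [5.1062, -2.6814, -1.9703, -2.3198]
||prox(x)|| = 6.5213
Step 4: Proximal objective.
0.5*||prox-x||^2 = 3.3282
lambda*||prox|| = 16.825
Total = 20.1531


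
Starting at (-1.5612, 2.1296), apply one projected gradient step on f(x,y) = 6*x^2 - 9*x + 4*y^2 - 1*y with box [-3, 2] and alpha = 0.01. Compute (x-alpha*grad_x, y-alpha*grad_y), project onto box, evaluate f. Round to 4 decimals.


Step 1: Compute gradient at (-1.5612, 2.1296).
grad_x = 2*6*-1.5612 - 9 = -27.7344
grad_y = 2*4*2.1296 - 1 = 16.0368
Step 2: Gradient step.
x_raw = -1.5612 - 0.01*-27.7344 = -1.2839
y_raw = 2.1296 - 0.01*16.0368 = 1.9692
Step 3: Project onto [-3, 2].
x_proj = clip(-1.2839) = -1.2839
y_proj = clip(1.9692) = 1.9692
Step 4: Evaluate f.
f(-1.2839, 1.9692) = 34.9867


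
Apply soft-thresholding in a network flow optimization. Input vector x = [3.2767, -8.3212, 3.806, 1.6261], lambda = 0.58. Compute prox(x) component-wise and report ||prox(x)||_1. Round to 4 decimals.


Soft-thresholding with lambda = 0.58:
prox(3.2767) = sign(3.2767)*max(|3.2767| - 0.58, 0) = 2.6967
prox(-8.3212) = sign(-8.3212)*max(|-8.3212| - 0.58, 0) = -7.7412
prox(3.806) = sign(3.806)*max(|3.806| - 0.58, 0) = 3.226
prox(1.6261) = sign(1.6261)*max(|1.6261| - 0.58, 0) = 1.0461
prox(x) = [2.6967, -7.7412, 3.226, 1.0461]
||prox(x)||_1 = 2.6967 + 7.7412 + 3.226 + 1.0461 = 14.71


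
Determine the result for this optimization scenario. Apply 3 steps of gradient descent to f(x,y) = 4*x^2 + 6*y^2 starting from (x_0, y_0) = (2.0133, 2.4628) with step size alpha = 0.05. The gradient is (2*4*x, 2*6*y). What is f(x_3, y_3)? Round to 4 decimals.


Gradient descent on f(x,y) = 4*x^2 + 6*y^2.
Starting point: (2.0133, 2.4628), alpha = 0.05
Step 1: grad_x = 2*4*2.0133 = 16.1064, grad_y = 2*6*2.4628 = 29.5536
  x_1 = 2.0133 - 0.05*16.1064 = 1.208
  y_1 = 2.4628 - 0.05*29.5536 = 0.9851
Step 2: grad_x = 2*4*1.208 = 9.6638, grad_y = 2*6*0.9851 = 11.8214
  x_2 = 1.208 - 0.05*9.6638 = 0.7248
  y_2 = 0.9851 - 0.05*11.8214 = 0.394
Step 3: grad_x = 2*4*0.7248 = 5.7983, grad_y = 2*6*0.394 = 4.7286
  x_3 = 0.7248 - 0.05*5.7983 = 0.4349
  y_3 = 0.394 - 0.05*4.7286 = 0.1576
f(0.4349, 0.1576) = 4*0.4349^2 + 6*0.1576^2 = 0.9055


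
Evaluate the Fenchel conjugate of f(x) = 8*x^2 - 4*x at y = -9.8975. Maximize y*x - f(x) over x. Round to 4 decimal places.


f*(y) = sup_x {y*x - a*x^2 - b*x} = sup_x {(y-b)*x - a*x^2}
FOC: (y - b) - 2a*x = 0 => x* = (y - b)/(2a)
x* = (-9.8975 + 4)/(2*8) = -0.3686
f*(-9.8975) = (y-b)^2/(4a) = (-9.8975 + 4)^2/(4*8)
= 34.7805/32 = 1.0869


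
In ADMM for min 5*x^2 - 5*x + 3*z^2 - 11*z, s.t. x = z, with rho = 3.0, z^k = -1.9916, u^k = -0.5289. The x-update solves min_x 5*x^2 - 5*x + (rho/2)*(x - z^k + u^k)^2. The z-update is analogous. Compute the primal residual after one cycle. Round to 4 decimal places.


ADMM iteration with rho = 3.0, z^k = -1.9916, u^k = -0.5289
Step 1: x-update.
Minimize 5*x^2 - 5*x + (3.0/2)*(x + 1.9916 - 0.5289)^2
FOC: (2*5 + 3.0)*x = 5 + 3.0*(-1.9916 + 0.5289)
x^{k+1} = 0.0471
Step 2: z-update.
Minimize 3*z^2 - 11*z + (3.0/2)*(0.0471 - z - 0.5289)^2
FOC: (2*3 + 3.0)*z = 11 + 3.0*(0.0471 - 0.5289)
z^{k+1} = 1.0616
Step 3: u-update.
u^{k+1} = -0.5289 + 0.0471 - 1.0616 = -1.5434
Step 4: Primal residual = |0.0471 - 1.0616| = 1.0145


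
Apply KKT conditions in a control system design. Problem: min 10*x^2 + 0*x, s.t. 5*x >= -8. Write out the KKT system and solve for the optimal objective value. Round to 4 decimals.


Step 1: Try lambda = 0 (constraint inactive).
Stationarity: 2*10*x + 0 = 0
x* = 0/(2*10) = 0.0
Check constraint: 5*0.0 = 0.0 >= -8 -- satisfied.
Step 2: Compute optimal value.
f(x*) = 10*0.0^2 + 0*0.0 = 0.0


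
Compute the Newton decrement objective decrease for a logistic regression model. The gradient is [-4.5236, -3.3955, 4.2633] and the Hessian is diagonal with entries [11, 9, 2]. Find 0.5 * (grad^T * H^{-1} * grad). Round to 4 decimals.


Step 1: H is diagonal, so H^(-1) * g = [-0.4112, -0.3773, 2.1317].
Step 2: g^T H^(-1) g = sum_i g_i^2 / H_ii
  = (-4.5236)^2/11 + (-3.3955)^2/9 + (4.2633)^2/2
  = 1.8603 + 1.281 + 9.0879 = 12.2292
Step 3: Objective decrease = 0.5 * g^T H^(-1) g = 6.1146


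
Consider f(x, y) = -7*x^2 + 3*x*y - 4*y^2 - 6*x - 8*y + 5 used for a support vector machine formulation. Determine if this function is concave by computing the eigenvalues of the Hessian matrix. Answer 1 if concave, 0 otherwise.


The Hessian of f(x,y) = -7*x^2 + 3*x*y - 4*y^2 - 6*x - 8*y + 5 is:
H = [[-14, 3], [3, -8]]
Trace = -14 - 8 = -22
Determinant = -14*-8 - (3)^2 = 103
Discriminant = (-22)^2 - 4*103 = 72.0
Eigenvalues: lambda_1 = -15.2426, lambda_2 = -6.7574
The function is concave.

1


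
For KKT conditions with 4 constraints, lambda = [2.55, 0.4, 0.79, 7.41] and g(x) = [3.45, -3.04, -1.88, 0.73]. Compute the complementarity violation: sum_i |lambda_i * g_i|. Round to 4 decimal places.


KKT complementary slackness check:
lambda_1 * g_1 = 2.55 * 3.45 = 8.7975
lambda_2 * g_2 = 0.4 * -3.04 = -1.216
lambda_3 * g_3 = 0.79 * -1.88 = -1.4852
lambda_4 * g_4 = 7.41 * 0.73 = 5.4093
Total violation = 8.7975 + 1.216 + 1.4852 + 5.4093 = 16.908


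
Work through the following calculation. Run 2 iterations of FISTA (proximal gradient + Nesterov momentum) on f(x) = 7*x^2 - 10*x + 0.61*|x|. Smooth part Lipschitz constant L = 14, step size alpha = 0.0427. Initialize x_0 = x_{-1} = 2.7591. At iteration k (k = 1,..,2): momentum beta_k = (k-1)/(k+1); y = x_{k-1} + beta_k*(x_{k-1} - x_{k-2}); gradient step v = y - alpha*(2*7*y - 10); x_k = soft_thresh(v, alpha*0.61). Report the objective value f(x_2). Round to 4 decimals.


FISTA on f(x) = 7*x^2 - 10*x + 0.61*|x|
L = 14, alpha = 0.0427
Iteration 1: beta = 0.0, y = 2.7591 + 0.0*(2.7591 - 2.7591) = 2.7591
  grad(y) = 28.6274, v = y - alpha*grad = 1.5367
  prox(v) = soft_thresh(1.5367, 0.026) = 1.5107
Iteration 2: beta = 0.3333, y = 1.5107 + 0.3333*(1.5107 - 2.7591) = 1.0945
  grad(y) = 5.3232, v = y - alpha*grad = 0.8672
  prox(v) = soft_thresh(0.8672, 0.026) = 0.8412
f(x_2) = 7*0.8412^2 - 10*0.8412 + 0.61*|0.8412| = -2.9456


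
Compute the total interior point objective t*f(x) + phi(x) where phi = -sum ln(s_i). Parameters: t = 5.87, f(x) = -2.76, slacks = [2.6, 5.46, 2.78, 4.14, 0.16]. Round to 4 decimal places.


Step 1: Compute log-barrier.
ln values: [0.9555, 1.6974, 1.0225, 1.4207, -1.8326]
phi = -(0.9555 + 1.6974 + 1.0225 + 1.4207 - 1.8326) = -3.2635
Step 2: Compute augmented objective.
t*f(x) = 5.87*-2.76 = -16.2012
Total = -16.2012 - 3.2635 = -19.4647


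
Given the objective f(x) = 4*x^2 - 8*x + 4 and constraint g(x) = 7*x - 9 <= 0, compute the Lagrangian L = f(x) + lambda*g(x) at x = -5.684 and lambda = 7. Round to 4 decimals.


Step 1: Evaluate f(x).
f(-5.684) = 4*(-5.684)^2 - 8*(-5.684) + 4 = 178.7034
Step 2: Evaluate g(x).
g(-5.684) = 7*-5.684 - 9 = -48.788
Step 3: Compute Lagrangian.
L = 178.7034 + 7*-48.788 = -162.8126


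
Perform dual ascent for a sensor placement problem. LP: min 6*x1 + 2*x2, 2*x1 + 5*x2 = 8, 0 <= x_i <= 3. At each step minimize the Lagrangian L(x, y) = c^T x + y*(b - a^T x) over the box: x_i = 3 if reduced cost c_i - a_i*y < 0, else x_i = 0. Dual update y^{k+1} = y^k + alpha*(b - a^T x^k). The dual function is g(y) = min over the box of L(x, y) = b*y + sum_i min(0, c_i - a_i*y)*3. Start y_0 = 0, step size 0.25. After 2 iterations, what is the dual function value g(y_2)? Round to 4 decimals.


Dual ascent for LP: min 6*x1 + 2*x2, 2*x1 + 5*x2 = 8, 0 <= x_i <= 3
Step 1: y^k = 0.0, reduced costs: (6.0, 2.0)
  x^k = (0.0, 0.0), subgradient = b - a^T x = 8.0
  y^{k+1} = 0.0 + 0.25*8.0 = 2.0
Step 2: y^k = 2.0, reduced costs: (2.0, -8.0)
  x^k = (0.0, 3.0), subgradient = b - a^T x = -7.0
  y^{k+1} = 2.0 + 0.25*-7.0 = 0.25
Dual objective at y_2 = 0.25: reduced costs (5.5, 0.75), box minimizer x = (0.0, 0.0)
g(y_2) = b*y + (c1 - a1*y)*x1 + (c2 - a2*y)*x2 = 8*0.25 + 5.5*0.0 + 0.75*0.0 = 2.0 + 0.0 + 0.0 = 2.0


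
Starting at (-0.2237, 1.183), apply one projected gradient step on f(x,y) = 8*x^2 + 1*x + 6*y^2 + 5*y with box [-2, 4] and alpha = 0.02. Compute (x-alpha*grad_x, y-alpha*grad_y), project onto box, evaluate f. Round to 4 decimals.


Step 1: Compute gradient at (-0.2237, 1.183).
grad_x = 2*8*-0.2237 + 1 = -2.5792
grad_y = 2*6*1.183 + 5 = 19.196
Step 2: Gradient step.
x_raw = -0.2237 - 0.02*-2.5792 = -0.1721
y_raw = 1.183 - 0.02*19.196 = 0.7991
Step 3: Project onto [-2, 4].
x_proj = clip(-0.1721) = -0.1721
y_proj = clip(0.7991) = 0.7991
Step 4: Evaluate f.
f(-0.1721, 0.7991) = 7.8914


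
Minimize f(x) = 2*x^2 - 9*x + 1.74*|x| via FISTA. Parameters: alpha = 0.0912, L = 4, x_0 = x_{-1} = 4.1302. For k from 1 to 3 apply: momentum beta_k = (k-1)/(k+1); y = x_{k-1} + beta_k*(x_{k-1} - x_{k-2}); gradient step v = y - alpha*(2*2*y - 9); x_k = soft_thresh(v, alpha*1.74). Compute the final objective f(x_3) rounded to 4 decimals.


FISTA on f(x) = 2*x^2 - 9*x + 1.74*|x|
L = 4, alpha = 0.0912
Iteration 1: beta = 0.0, y = 4.1302 + 0.0*(4.1302 - 4.1302) = 4.1302
  grad(y) = 7.5208, v = y - alpha*grad = 3.4443
  prox(v) = soft_thresh(3.4443, 0.1587) = 3.2856
Iteration 2: beta = 0.3333, y = 3.2856 + 0.3333*(3.2856 - 4.1302) = 3.0041
  grad(y) = 3.0163, v = y - alpha*grad = 2.729
  prox(v) = soft_thresh(2.729, 0.1587) = 2.5703
Iteration 3: beta = 0.5, y = 2.5703 + 0.5*(2.5703 - 3.2856) = 2.2127
  grad(y) = -0.1494, v = y - alpha*grad = 2.2263
  prox(v) = soft_thresh(2.2263, 0.1587) = 2.0676
f(x_3) = 2*2.0676^2 - 9*2.0676 + 1.74*|2.0676| = -6.4608


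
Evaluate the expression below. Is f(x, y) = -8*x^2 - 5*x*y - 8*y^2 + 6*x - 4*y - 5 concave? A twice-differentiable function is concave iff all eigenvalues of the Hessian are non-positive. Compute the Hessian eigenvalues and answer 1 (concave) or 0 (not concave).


The Hessian of f(x,y) = -8*x^2 - 5*x*y - 8*y^2 + 6*x - 4*y - 5 is:
H = [[-16, -5], [-5, -16]]
Trace = -16 - 16 = -32
Determinant = -16*-16 - (-5)^2 = 231
Discriminant = (-32)^2 - 4*231 = 100.0
Eigenvalues: lambda_1 = -21.0, lambda_2 = -11.0
The function is concave.

1


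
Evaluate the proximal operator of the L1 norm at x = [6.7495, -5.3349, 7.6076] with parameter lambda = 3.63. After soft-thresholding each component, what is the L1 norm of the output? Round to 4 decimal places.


Soft-thresholding with lambda = 3.63:
prox(6.7495) = sign(6.7495)*max(|6.7495| - 3.63, 0) = 3.1195
prox(-5.3349) = sign(-5.3349)*max(|-5.3349| - 3.63, 0) = -1.7049
prox(7.6076) = sign(7.6076)*max(|7.6076| - 3.63, 0) = 3.9776
prox(x) = [3.1195, -1.7049, 3.9776]
||prox(x)||_1 = 3.1195 + 1.7049 + 3.9776 = 8.802


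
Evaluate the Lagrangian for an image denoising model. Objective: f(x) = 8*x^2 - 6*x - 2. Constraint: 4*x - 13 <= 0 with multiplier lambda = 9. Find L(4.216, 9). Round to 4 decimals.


Step 1: Evaluate f(x).
f(4.216) = 8*4.216^2 - 6*4.216 - 2 = 114.9012
Step 2: Evaluate g(x).
g(4.216) = 4*4.216 - 13 = 3.864
Step 3: Compute Lagrangian.
L = 114.9012 + 9*3.864 = 149.6772


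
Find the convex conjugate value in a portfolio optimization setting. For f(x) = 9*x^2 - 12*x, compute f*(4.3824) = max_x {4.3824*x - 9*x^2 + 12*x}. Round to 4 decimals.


f*(y) = sup_x {y*x - a*x^2 - b*x} = sup_x {(y-b)*x - a*x^2}
FOC: (y - b) - 2a*x = 0 => x* = (y - b)/(2a)
x* = (4.3824 + 12)/(2*9) = 0.9101
f*(4.3824) = (y-b)^2/(4a) = (4.3824 + 12)^2/(4*9)
= 268.383/36 = 7.4551


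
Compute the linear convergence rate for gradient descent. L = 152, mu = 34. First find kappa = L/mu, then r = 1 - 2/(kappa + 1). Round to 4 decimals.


Step 1: Compute the condition number.
kappa = L/mu = 152/34 = 4.4706
Step 2: Compute the convergence rate.
r = 1 - 2/(kappa + 1) = 1 - 2*mu/(L + mu) = (L - mu)/(L + mu) = 118/186 = 0.6344


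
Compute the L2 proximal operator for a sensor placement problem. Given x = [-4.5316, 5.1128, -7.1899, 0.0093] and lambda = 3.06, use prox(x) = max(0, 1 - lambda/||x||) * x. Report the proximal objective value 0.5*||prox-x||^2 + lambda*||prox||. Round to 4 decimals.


Step 1: Compute ||x||.
||x|| = 9.9182
Step 2: Compute scaling factor.
scale = max(0, 1 - 3.06/9.9182) = 0.6915
Step 3: prox(x) = [-3.1335, 3.5354, -4.9716, 0.0064]
||prox(x)|| = 6.8582
Step 4: Proximal objective.
0.5*||prox-x||^2 = 4.6818
lambda*||prox|| = 20.9861
Total = 25.6679


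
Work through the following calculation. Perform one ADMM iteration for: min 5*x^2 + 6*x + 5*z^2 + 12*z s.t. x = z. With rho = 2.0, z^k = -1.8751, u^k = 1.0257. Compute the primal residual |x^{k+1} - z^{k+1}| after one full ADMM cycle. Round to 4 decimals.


ADMM iteration with rho = 2.0, z^k = -1.8751, u^k = 1.0257
Step 1: x-update.
Minimize 5*x^2 + 6*x + (2.0/2)*(x + 1.8751 + 1.0257)^2
FOC: (2*5 + 2.0)*x = -6 + 2.0*(-1.8751 - 1.0257)
x^{k+1} = -0.9835
Step 2: z-update.
Minimize 5*z^2 + 12*z + (2.0/2)*(-0.9835 - z + 1.0257)^2
FOC: (2*5 + 2.0)*z = -12 + 2.0*(-0.9835 + 1.0257)
z^{k+1} = -0.993
Step 3: u-update.
u^{k+1} = 1.0257 - 0.9835 + 0.993 = 1.0352
Step 4: Primal residual = |-0.9835 + 0.993| = 0.0095


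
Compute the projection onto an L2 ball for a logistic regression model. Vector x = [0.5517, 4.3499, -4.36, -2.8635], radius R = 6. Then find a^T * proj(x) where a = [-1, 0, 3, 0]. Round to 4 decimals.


Step 1: Compute ||x|| (intermediates to 6 decimals).
||x|| = sqrt(0.5517^2 + 4.3499^2 + (-4.36)^2 + (-2.8635)^2) = 6.81434
Step 2: Project.
Since ||x|| > R, scale = R/||x|| = 6/6.81434 = 0.880496, proj(x) = scale * x
proj(x) = [0.48577, 3.83007, -3.838963, -2.5213]
Step 3: Dot product.
a^T * proj(x) = -1*0.48577 + 0*3.83007 + 3*(-3.838963) + 0*(-2.5213) = -12.0027


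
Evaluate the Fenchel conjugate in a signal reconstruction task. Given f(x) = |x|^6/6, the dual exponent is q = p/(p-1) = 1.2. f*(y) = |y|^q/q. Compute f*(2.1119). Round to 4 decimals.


The conjugate exponent q satisfies 1/p + 1/q = 1.
p = 6, so q = 6/(6 - 1) = 1.2
|y|^q = 2.1119^1.2 = 2.4525
f*(2.1119) = 2.4525 / 1.2 = 2.0437


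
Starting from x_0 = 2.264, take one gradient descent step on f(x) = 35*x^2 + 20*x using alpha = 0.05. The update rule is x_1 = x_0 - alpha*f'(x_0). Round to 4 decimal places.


We compute the gradient at x_0 and apply the update.
f'(x) = 70*x + 20
f'(2.264) = 70*2.264 + 20 = 178.48
x_1 = 2.264 - 0.05*178.48 = -6.66


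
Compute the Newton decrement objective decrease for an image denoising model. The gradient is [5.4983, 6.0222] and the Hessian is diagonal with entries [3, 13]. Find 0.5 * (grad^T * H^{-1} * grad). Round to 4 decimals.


Step 1: H is diagonal, so H^(-1) * g = [1.8328, 0.4632].
Step 2: g^T H^(-1) g = sum_i g_i^2 / H_ii
  = (5.4983)^2/3 + (6.0222)^2/13
  = 10.0771 + 2.7898 = 12.8669
Step 3: Objective decrease = 0.5 * g^T H^(-1) g = 6.4334


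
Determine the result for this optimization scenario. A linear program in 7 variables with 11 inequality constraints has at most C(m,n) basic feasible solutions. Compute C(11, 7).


Each vertex corresponds to some choice of n active constraints out of m, so the number of vertices is at most C(m, n) = m! / (n!(m-n)!).
m = 11, n = 7
Numerator: 11 * 10 * 9 * 8 * 7 * 6 * 5
Denominator: 7! = 5040
C(11, 7) = 330


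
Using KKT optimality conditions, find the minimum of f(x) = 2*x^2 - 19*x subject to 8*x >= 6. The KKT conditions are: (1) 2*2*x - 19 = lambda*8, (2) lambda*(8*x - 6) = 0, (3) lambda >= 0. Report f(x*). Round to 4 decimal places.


Step 1: Try lambda = 0 (constraint inactive).
Stationarity: 2*2*x - 19 = 0
x* = 19/(2*2) = 4.75
Check constraint: 8*4.75 = 38.0 >= 6 -- satisfied.
Step 2: Compute optimal value.
f(x*) = 2*4.75^2 - 19*4.75 = -45.125


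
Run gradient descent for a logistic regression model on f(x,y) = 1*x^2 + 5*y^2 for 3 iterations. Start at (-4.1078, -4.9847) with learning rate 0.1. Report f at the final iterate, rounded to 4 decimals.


Gradient descent on f(x,y) = 1*x^2 + 5*y^2.
Starting point: (-4.1078, -4.9847), alpha = 0.1
Step 1: grad_x = 2*1*-4.1078 = -8.2156, grad_y = 2*5*-4.9847 = -49.847
  x_1 = -4.1078 - 0.1*-8.2156 = -3.2862
  y_1 = -4.9847 - 0.1*-49.847 = 0.0
Step 2: grad_x = 2*1*-3.2862 = -6.5725, grad_y = 2*5*0.0 = 0.0
  x_2 = -3.2862 - 0.1*-6.5725 = -2.629
  y_2 = 0.0 - 0.1*0.0 = 0.0
Step 3: grad_x = 2*1*-2.629 = -5.258, grad_y = 2*5*0.0 = 0.0
  x_3 = -2.629 - 0.1*-5.258 = -2.1032
  y_3 = 0.0 - 0.1*0.0 = 0.0
f(-2.1032, 0.0) = 1*(-2.1032)^2 + 5*0.0^2 = 4.4234


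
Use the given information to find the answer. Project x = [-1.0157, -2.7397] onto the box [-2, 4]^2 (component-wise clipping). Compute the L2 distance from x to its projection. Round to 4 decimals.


Project each component onto [-2, 4].
clip(-1.0157) = -1.0157, clip(-2.7397) = -2.0
Projection = [-1.0157, -2.0]
Squared diffs: [0.0, 0.5472]
Distance = sqrt(0.5472) = 0.7397


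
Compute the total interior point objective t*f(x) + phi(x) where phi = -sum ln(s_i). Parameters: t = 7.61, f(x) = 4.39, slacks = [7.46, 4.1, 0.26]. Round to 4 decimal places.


Step 1: Compute log-barrier.
ln values: [2.0096, 1.411, -1.3471]
phi = -(2.0096 + 1.411 - 1.3471) = -2.0735
Step 2: Compute augmented objective.
t*f(x) = 7.61*4.39 = 33.4079
Total = 33.4079 - 2.0735 = 31.3344


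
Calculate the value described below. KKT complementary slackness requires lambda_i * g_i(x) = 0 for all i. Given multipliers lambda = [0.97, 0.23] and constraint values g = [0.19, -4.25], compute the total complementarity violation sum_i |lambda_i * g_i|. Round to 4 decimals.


KKT complementary slackness check:
lambda_1 * g_1 = 0.97 * 0.19 = 0.1843
lambda_2 * g_2 = 0.23 * -4.25 = -0.9775
Total violation = 0.1843 + 0.9775 = 1.1618


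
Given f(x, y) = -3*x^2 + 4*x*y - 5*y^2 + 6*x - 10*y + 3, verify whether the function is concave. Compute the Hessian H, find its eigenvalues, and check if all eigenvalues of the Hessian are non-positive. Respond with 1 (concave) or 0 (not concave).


The Hessian of f(x,y) = -3*x^2 + 4*x*y - 5*y^2 + 6*x - 10*y + 3 is:
H = [[-6, 4], [4, -10]]
Trace = -6 - 10 = -16
Determinant = -6*-10 - (4)^2 = 44
Discriminant = (-16)^2 - 4*44 = 80.0
Eigenvalues: lambda_1 = -12.4721, lambda_2 = -3.5279
The function is concave.

1


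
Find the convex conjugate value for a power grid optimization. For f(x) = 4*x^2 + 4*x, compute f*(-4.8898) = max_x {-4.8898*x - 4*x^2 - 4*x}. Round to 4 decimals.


f*(y) = sup_x {y*x - a*x^2 - b*x} = sup_x {(y-b)*x - a*x^2}
FOC: (y - b) - 2a*x = 0 => x* = (y - b)/(2a)
x* = (-4.8898 - 4)/(2*4) = -1.1112
f*(-4.8898) = (y-b)^2/(4a) = (-4.8898 - 4)^2/(4*4)
= 79.0285/16 = 4.9393


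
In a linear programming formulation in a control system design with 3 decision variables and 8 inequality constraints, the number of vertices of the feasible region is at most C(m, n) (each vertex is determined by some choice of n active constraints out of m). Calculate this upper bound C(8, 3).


Each vertex corresponds to some choice of n active constraints out of m, so the number of vertices is at most C(m, n) = m! / (n!(m-n)!).
m = 8, n = 3
Numerator: 8 * 7 * 6
Denominator: 3! = 6
C(8, 3) = 56


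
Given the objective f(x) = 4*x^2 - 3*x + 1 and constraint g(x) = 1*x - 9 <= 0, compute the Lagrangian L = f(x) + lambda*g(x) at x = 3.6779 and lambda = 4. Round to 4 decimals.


Step 1: Evaluate f(x).
f(3.6779) = 4*3.6779^2 - 3*3.6779 + 1 = 44.0741
Step 2: Evaluate g(x).
g(3.6779) = 1*3.6779 - 9 = -5.3221
Step 3: Compute Lagrangian.
L = 44.0741 + 4*-5.3221 = 22.7857


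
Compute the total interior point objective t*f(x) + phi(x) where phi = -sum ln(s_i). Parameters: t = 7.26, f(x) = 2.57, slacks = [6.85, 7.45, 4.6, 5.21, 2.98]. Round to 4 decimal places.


Step 1: Compute log-barrier.
ln values: [1.9242, 2.0082, 1.5261, 1.6506, 1.0919]
phi = -(1.9242 + 2.0082 + 1.5261 + 1.6506 + 1.0919) = -8.201
Step 2: Compute augmented objective.
t*f(x) = 7.26*2.57 = 18.6582
Total = 18.6582 - 8.201 = 10.4572


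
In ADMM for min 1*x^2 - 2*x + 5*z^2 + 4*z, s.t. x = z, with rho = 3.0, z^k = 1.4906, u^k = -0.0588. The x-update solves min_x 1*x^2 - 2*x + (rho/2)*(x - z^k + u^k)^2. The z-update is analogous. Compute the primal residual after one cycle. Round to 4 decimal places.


ADMM iteration with rho = 3.0, z^k = 1.4906, u^k = -0.0588
Step 1: x-update.
Minimize 1*x^2 - 2*x + (3.0/2)*(x - 1.4906 - 0.0588)^2
FOC: (2*1 + 3.0)*x = 2 + 3.0*(1.4906 + 0.0588)
x^{k+1} = 1.3296
Step 2: z-update.
Minimize 5*z^2 + 4*z + (3.0/2)*(1.3296 - z - 0.0588)^2
FOC: (2*5 + 3.0)*z = -4 + 3.0*(1.3296 - 0.0588)
z^{k+1} = -0.0144
Step 3: u-update.
u^{k+1} = -0.0588 + 1.3296 + 0.0144 = 1.2853
Step 4: Primal residual = |1.3296 + 0.0144| = 1.3441


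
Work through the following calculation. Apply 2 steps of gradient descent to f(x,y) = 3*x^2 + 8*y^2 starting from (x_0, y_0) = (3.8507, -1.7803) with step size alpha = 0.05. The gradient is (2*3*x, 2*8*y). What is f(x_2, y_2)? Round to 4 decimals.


Gradient descent on f(x,y) = 3*x^2 + 8*y^2.
Starting point: (3.8507, -1.7803), alpha = 0.05
Step 1: grad_x = 2*3*3.8507 = 23.1042, grad_y = 2*8*-1.7803 = -28.4848
  x_1 = 3.8507 - 0.05*23.1042 = 2.6955
  y_1 = -1.7803 - 0.05*-28.4848 = -0.3561
Step 2: grad_x = 2*3*2.6955 = 16.1729, grad_y = 2*8*-0.3561 = -5.697
  x_2 = 2.6955 - 0.05*16.1729 = 1.8868
  y_2 = -0.3561 - 0.05*-5.697 = -0.0712
f(1.8868, -0.0712) = 3*1.8868^2 + 8*(-0.0712)^2 = 10.7211


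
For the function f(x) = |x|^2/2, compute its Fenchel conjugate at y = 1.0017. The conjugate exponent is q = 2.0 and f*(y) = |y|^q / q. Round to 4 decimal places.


The conjugate exponent q satisfies 1/p + 1/q = 1.
p = 2, so q = 2/(2 - 1) = 2.0
|y|^q = 1.0017^2.0 = 1.0034
f*(1.0017) = 1.0034 / 2.0 = 0.5017


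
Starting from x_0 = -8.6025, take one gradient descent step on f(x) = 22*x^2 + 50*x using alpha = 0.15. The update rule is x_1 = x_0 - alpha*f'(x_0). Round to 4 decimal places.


We compute the gradient at x_0 and apply the update.
f'(x) = 44*x + 50
f'(-8.6025) = 44*-8.6025 + 50 = -328.51
x_1 = -8.6025 - 0.15*-328.51 = 40.674


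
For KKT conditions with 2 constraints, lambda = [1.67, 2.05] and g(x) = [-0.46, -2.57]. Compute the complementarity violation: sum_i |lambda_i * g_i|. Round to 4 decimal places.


KKT complementary slackness check:
lambda_1 * g_1 = 1.67 * -0.46 = -0.7682
lambda_2 * g_2 = 2.05 * -2.57 = -5.2685
Total violation = 0.7682 + 5.2685 = 6.0367


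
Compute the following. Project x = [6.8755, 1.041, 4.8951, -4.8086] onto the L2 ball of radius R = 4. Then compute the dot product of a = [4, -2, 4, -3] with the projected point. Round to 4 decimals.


Step 1: Compute ||x|| (intermediates to 6 decimals).
||x|| = sqrt(6.8755^2 + 1.041^2 + 4.8951^2 + (-4.8086)^2) = 9.769382
Step 2: Project.
Since ||x|| > R, scale = R/||x|| = 4/9.769382 = 0.409442, proj(x) = scale * x
proj(x) = [2.815118, 0.426229, 2.00426, -1.968843]
Step 3: Dot product.
a^T * proj(x) = 4*2.815118 - 2*0.426229 + 4*2.00426 - 3*(-1.968843) = 24.3316


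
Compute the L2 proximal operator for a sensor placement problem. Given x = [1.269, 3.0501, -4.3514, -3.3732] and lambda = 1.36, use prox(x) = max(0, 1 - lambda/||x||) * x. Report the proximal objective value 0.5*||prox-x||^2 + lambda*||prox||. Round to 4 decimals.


Step 1: Compute ||x||.
||x|| = 6.4208
Step 2: Compute scaling factor.
scale = max(0, 1 - 1.36/6.4208) = 0.7882
Step 3: prox(x) = [1.0002, 2.4041, -3.4297, -2.6587]
||prox(x)|| = 5.0608
Step 4: Proximal objective.
0.5*||prox-x||^2 = 0.9248
lambda*||prox|| = 6.8827
Total = 7.8075
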